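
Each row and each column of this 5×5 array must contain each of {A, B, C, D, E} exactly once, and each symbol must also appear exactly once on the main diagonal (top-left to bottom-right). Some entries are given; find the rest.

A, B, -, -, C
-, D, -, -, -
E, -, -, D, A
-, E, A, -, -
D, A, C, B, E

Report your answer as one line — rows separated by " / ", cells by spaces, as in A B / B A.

A B D E C / C D E A B / E C B D A / B E A C D / D A C B E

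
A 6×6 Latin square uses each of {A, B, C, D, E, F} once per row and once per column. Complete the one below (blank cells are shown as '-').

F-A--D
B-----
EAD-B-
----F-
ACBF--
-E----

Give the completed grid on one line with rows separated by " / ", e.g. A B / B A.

F B A E C D / B F C D E A / E A D C B F / C D E A F B / A C B F D E / D E F B A C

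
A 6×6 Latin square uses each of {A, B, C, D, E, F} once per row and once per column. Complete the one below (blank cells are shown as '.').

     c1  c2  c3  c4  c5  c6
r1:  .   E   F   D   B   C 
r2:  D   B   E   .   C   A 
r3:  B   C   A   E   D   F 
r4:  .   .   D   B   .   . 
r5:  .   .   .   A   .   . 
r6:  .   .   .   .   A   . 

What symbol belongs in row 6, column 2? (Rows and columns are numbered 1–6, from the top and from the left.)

F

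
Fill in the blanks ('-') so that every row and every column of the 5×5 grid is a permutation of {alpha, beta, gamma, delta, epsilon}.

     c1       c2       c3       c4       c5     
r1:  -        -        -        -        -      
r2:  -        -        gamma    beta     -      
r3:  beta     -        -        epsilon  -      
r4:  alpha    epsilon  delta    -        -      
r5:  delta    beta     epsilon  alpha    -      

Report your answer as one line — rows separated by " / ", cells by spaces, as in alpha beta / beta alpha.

gamma alpha beta delta epsilon / epsilon delta gamma beta alpha / beta gamma alpha epsilon delta / alpha epsilon delta gamma beta / delta beta epsilon alpha gamma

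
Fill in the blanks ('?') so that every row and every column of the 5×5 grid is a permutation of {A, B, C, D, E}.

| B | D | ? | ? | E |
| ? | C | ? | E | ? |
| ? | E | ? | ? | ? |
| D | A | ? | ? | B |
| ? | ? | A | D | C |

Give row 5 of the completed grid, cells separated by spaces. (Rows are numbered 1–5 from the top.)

E B A D C

At row 1, column 3: row 1 has {B,D,E}; column 3 has {A}; that leaves C.
At row 1, column 4: row 1 has {B,C,D,E}; column 4 has {D,E}; that leaves A.
At row 2, column 1: row 2 has {C,E}; column 1 has {B,D}; that leaves A.
At row 2, column 5: row 2 has {A,C,E}; column 5 has {B,C,E}; that leaves D.
At row 3, column 1: row 3 has {E}; column 1 has {A,B,D}; that leaves C.
At row 3, column 4: row 3 has {C,E}; column 4 has {A,D,E}; that leaves B.
At row 3, column 5: row 3 has {B,C,E}; column 5 has {B,C,D,E}; that leaves A.
At row 4, column 3: row 4 has {A,B,D}; column 3 has {A,C}; that leaves E.
At row 4, column 4: row 4 has {A,B,D,E}; column 4 has {A,B,D,E}; that leaves C.
At row 5, column 1: row 5 has {A,C,D}; column 1 has {A,B,C,D}; that leaves E.
At row 5, column 2: row 5 has {A,C,D,E}; column 2 has {A,C,D,E}; that leaves B.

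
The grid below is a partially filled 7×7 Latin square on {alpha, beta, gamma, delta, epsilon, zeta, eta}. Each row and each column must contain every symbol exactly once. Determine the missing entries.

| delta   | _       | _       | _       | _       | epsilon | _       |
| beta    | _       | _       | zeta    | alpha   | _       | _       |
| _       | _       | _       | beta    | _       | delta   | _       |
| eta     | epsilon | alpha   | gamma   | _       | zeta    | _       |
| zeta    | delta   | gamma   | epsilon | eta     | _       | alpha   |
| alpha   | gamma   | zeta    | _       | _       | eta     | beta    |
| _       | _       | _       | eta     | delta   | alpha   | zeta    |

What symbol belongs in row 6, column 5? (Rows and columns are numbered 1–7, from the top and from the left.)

epsilon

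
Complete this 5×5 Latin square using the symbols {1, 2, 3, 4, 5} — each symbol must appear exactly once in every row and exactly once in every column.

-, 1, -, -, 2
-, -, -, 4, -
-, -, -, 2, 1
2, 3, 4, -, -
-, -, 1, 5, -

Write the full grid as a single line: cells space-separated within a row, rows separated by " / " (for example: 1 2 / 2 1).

(r1,c4) = 3
(r4,c4) = 1
(r4,c5) = 5
(r1,c3) = 5
(r2,c5) = 3
(r3,c3) = 3
(r5,c5) = 4
(r1,c1) = 4
(r2,c3) = 2
(r3,c1) = 5
(r3,c2) = 4
(r5,c1) = 3
(r5,c2) = 2
(r2,c1) = 1
(r2,c2) = 5

4 1 5 3 2 / 1 5 2 4 3 / 5 4 3 2 1 / 2 3 4 1 5 / 3 2 1 5 4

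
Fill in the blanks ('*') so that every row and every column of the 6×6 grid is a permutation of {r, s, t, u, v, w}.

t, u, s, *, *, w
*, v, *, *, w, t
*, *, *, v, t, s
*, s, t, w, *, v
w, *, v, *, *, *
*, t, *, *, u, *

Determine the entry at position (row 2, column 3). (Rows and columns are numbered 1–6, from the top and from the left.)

r

(r1,c4) = r
(r1,c5) = v
(r4,c5) = r
(r5,c2) = r
(r5,c5) = s
(r5,c6) = u
(r6,c4) = s
(r6,c6) = r
(r2,c4) = u
(r3,c2) = w
(r4,c1) = u
(r5,c4) = t
(r6,c1) = v
(r6,c3) = w
(r2,c3) = r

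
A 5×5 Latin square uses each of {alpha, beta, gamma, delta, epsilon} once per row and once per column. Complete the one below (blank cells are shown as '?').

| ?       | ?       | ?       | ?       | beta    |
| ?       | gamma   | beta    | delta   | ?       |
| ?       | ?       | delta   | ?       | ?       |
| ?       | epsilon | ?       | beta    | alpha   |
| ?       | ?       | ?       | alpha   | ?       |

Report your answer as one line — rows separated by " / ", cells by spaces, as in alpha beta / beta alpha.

epsilon delta alpha gamma beta / alpha gamma beta delta epsilon / beta alpha delta epsilon gamma / delta epsilon gamma beta alpha / gamma beta epsilon alpha delta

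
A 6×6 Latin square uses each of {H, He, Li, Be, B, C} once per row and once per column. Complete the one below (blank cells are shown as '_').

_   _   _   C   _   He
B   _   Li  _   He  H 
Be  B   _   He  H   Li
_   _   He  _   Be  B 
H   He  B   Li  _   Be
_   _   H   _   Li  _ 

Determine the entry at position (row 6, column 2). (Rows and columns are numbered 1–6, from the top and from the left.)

Be

Cell (r1,c1): row 1 has {He,C}; column 1 has {H,Be,B} → Li.
Cell (r1,c3): row 1 has {He,Li,C}; column 3 has {H,He,Li,B} → Be.
Cell (r1,c5): row 1 has {He,Li,Be,C}; column 5 has {H,He,Li,Be} → B.
Cell (r2,c4): row 2 has {H,He,Li,B}; column 4 has {He,Li,C} → Be.
Cell (r3,c3): row 3 has {H,He,Li,Be,B}; column 3 has {H,He,Li,Be,B} → C.
Cell (r4,c1): row 4 has {He,Be,B}; column 1 has {H,Li,Be,B} → C.
Cell (r4,c4): row 4 has {He,Be,B,C}; column 4 has {He,Li,Be,C} → H.
Cell (r5,c5): row 5 has {H,He,Li,Be,B}; column 5 has {H,He,Li,Be,B} → C.
Cell (r6,c1): row 6 has {H,Li}; column 1 has {H,Li,Be,B,C} → He.
Cell (r6,c4): row 6 has {H,He,Li}; column 4 has {H,He,Li,Be,C} → B.
Cell (r6,c6): row 6 has {H,He,Li,B}; column 6 has {H,He,Li,Be,B} → C.
Cell (r1,c2): row 1 has {He,Li,Be,B,C}; column 2 has {He,B} → H.
Cell (r2,c2): row 2 has {H,He,Li,Be,B}; column 2 has {H,He,B} → C.
Cell (r4,c2): row 4 has {H,He,Be,B,C}; column 2 has {H,He,B,C} → Li.
Cell (r6,c2): row 6 has {H,He,Li,B,C}; column 2 has {H,He,Li,B,C} → Be.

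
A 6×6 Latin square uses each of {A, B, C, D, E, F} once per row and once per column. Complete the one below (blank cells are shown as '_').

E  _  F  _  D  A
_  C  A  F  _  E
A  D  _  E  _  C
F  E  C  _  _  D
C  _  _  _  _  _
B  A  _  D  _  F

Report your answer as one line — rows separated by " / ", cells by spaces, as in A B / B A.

E B F C D A / D C A F B E / A D B E F C / F E C B A D / C F D A E B / B A E D C F

(r1,c2): row 1 has {A,D,E,F}; column 2 has {A,C,D,E}, so it must be B.
(r1,c4): row 1 has {A,B,D,E,F}; column 4 has {D,E,F}, so it must be C.
(r2,c1): row 2 has {A,C,E,F}; column 1 has {A,B,C,E,F}, so it must be D.
(r2,c5): row 2 has {A,C,D,E,F}; column 5 has {D}, so it must be B.
(r3,c3): row 3 has {A,C,D,E}; column 3 has {A,C,F}, so it must be B.
(r3,c5): row 3 has {A,B,C,D,E}; column 5 has {B,D}, so it must be F.
(r4,c5): row 4 has {C,D,E,F}; column 5 has {B,D,F}, so it must be A.
(r5,c2): row 5 has {C}; column 2 has {A,B,C,D,E}, so it must be F.
(r5,c5): row 5 has {C,F}; column 5 has {A,B,D,F}, so it must be E.
(r5,c6): row 5 has {C,E,F}; column 6 has {A,C,D,E,F}, so it must be B.
(r6,c3): row 6 has {A,B,D,F}; column 3 has {A,B,C,F}, so it must be E.
(r6,c5): row 6 has {A,B,D,E,F}; column 5 has {A,B,D,E,F}, so it must be C.
(r4,c4): row 4 has {A,C,D,E,F}; column 4 has {C,D,E,F}, so it must be B.
(r5,c3): row 5 has {B,C,E,F}; column 3 has {A,B,C,E,F}, so it must be D.
(r5,c4): row 5 has {B,C,D,E,F}; column 4 has {B,C,D,E,F}, so it must be A.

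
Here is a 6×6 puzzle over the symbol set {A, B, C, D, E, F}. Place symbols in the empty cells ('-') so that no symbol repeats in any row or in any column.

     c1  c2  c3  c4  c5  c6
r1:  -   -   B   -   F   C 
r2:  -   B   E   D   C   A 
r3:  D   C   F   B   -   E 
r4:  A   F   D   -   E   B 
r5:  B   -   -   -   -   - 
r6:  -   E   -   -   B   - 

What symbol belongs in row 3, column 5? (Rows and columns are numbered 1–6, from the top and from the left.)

At row 1, column 1: row 1 has {B,C,F}; column 1 has {A,B,D}; that leaves E.
At row 1, column 4: row 1 has {B,C,E,F}; column 4 has {B,D}; that leaves A.
At row 2, column 1: row 2 has {A,B,C,D,E}; column 1 has {A,B,D,E}; that leaves F.
At row 3, column 5: row 3 has {B,C,D,E,F}; column 5 has {B,C,E,F}; that leaves A.

A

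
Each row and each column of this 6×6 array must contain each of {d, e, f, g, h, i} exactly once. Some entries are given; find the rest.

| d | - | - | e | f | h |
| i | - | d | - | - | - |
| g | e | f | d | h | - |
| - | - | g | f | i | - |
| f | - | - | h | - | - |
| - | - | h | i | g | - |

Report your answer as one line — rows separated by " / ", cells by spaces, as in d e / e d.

d g i e f h / i h d g e f / g e f d h i / h d g f i e / f i e h d g / e f h i g d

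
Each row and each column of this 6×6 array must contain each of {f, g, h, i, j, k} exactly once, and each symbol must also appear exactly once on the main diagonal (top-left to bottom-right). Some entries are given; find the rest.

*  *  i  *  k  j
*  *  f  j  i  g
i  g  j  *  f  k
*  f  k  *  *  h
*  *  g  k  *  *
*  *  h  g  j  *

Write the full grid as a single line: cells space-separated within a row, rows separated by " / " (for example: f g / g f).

g h i f k j / h k f j i g / i g j h f k / j f k i g h / f j g k h i / k i h g j f

row 1 has {i,j,k}; column 2 has {f,g} — only h is left for (r1,c2).
row 1 has {h,i,j,k}; column 4 has {g,j,k} — only f is left for (r1,c4).
row 2 has {f,g,i,j}; column 2 has {f,g,h}; the diagonal has {j} — only k is left for (r2,c2).
row 3 has {f,g,i,j,k}; column 4 has {f,g,j,k} — only h is left for (r3,c4).
row 4 has {f,h,k}; column 4 has {f,g,h,j,k}; the diagonal has {j,k} — only i is left for (r4,c4).
row 4 has {f,h,i,k}; column 5 has {f,i,j,k} — only g is left for (r4,c5).
row 5 has {g,k}; column 5 has {f,g,i,j,k}; the diagonal has {i,j,k} — only h is left for (r5,c5).
row 6 has {g,h,j}; column 2 has {f,g,h,k} — only i is left for (r6,c2).
row 6 has {g,h,i,j}; column 6 has {g,h,j,k}; the diagonal has {h,i,j,k} — only f is left for (r6,c6).
row 1 has {f,h,i,j,k}; column 1 has {i}; the diagonal has {f,h,i,j,k} — only g is left for (r1,c1).
row 2 has {f,g,i,j,k}; column 1 has {g,i} — only h is left for (r2,c1).
row 4 has {f,g,h,i,k}; column 1 has {g,h,i} — only j is left for (r4,c1).
row 5 has {g,h,k}; column 1 has {g,h,i,j} — only f is left for (r5,c1).
row 5 has {f,g,h,k}; column 2 has {f,g,h,i,k} — only j is left for (r5,c2).
row 5 has {f,g,h,j,k}; column 6 has {f,g,h,j,k} — only i is left for (r5,c6).
row 6 has {f,g,h,i,j}; column 1 has {f,g,h,i,j} — only k is left for (r6,c1).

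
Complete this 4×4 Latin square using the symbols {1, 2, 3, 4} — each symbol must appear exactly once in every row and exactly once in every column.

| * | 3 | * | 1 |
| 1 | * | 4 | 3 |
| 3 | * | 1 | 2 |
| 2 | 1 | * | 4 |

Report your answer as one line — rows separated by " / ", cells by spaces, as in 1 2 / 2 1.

4 3 2 1 / 1 2 4 3 / 3 4 1 2 / 2 1 3 4

Cell (r1,c1): row 1 has {1,3}; column 1 has {1,2,3} → 4.
Cell (r1,c3): row 1 has {1,3,4}; column 3 has {1,4} → 2.
Cell (r2,c2): row 2 has {1,3,4}; column 2 has {1,3} → 2.
Cell (r3,c2): row 3 has {1,2,3}; column 2 has {1,2,3} → 4.
Cell (r4,c3): row 4 has {1,2,4}; column 3 has {1,2,4} → 3.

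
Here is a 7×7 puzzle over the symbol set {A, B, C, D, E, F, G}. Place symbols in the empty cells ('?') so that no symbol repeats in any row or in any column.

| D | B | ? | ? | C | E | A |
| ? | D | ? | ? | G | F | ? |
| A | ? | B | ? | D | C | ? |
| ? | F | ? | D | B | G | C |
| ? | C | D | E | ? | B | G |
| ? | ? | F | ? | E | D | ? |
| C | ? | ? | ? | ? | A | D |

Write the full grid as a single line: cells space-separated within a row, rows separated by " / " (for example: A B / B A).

D B G F C E A / B D C A G F E / A E B G D C F / E F A D B G C / F C D E A B G / G A F C E D B / C G E B F A D

(r1,c3) = G
(r1,c4) = F
(r3,c4) = G
(r4,c1) = E
(r4,c3) = A
(r5,c1) = F
(r5,c5) = A
(r6,c7) = B
(r7,c3) = E
(r7,c4) = B
(r7,c5) = F
(r2,c1) = B
(r2,c3) = C
(r2,c4) = A
(r2,c7) = E
(r3,c2) = E
(r3,c7) = F
(r6,c1) = G
(r6,c2) = A
(r6,c4) = C
(r7,c2) = G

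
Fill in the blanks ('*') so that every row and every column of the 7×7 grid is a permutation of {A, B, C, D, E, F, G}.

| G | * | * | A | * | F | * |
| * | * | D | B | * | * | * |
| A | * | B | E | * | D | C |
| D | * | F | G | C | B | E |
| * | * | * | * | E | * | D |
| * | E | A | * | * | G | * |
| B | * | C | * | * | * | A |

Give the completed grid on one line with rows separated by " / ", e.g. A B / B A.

G C E A D F B / E F D B A C G / A G B E F D C / D A F G C B E / F B G C E A D / C E A D B G F / B D C F G E A

(r1,c3): row 1 has {A,F,G}; column 3 has {A,B,C,D,F}, so it must be E.
(r1,c7): row 1 has {A,E,F,G}; column 7 has {A,C,D,E}, so it must be B.
(r4,c2): row 4 has {B,C,D,E,F,G}; column 2 has {E}, so it must be A.
(r5,c3): row 5 has {D,E}; column 3 has {A,B,C,D,E,F}, so it must be G.
(r6,c7): row 6 has {A,E,G}; column 7 has {A,B,C,D,E}, so it must be F.
(r7,c6): row 7 has {A,B,C}; column 6 has {B,D,F,G}, so it must be E.
(r1,c5): row 1 has {A,B,E,F,G}; column 5 has {C,E}, so it must be D.
(r2,c7): row 2 has {B,D}; column 7 has {A,B,C,D,E,F}, so it must be G.
(r6,c1): row 6 has {A,E,F,G}; column 1 has {A,B,D,G}, so it must be C.
(r6,c4): row 6 has {A,C,E,F,G}; column 4 has {A,B,E,G}, so it must be D.
(r6,c5): row 6 has {A,C,D,E,F,G}; column 5 has {C,D,E}, so it must be B.
(r7,c4): row 7 has {A,B,C,E}; column 4 has {A,B,D,E,G}, so it must be F.
(r7,c5): row 7 has {A,B,C,E,F}; column 5 has {B,C,D,E}, so it must be G.
(r1,c2): row 1 has {A,B,D,E,F,G}; column 2 has {A,E}, so it must be C.
(r2,c2): row 2 has {B,D,G}; column 2 has {A,C,E}, so it must be F.
(r2,c5): row 2 has {B,D,F,G}; column 5 has {B,C,D,E,G}, so it must be A.
(r2,c6): row 2 has {A,B,D,F,G}; column 6 has {B,D,E,F,G}, so it must be C.
(r3,c2): row 3 has {A,B,C,D,E}; column 2 has {A,C,E,F}, so it must be G.
(r3,c5): row 3 has {A,B,C,D,E,G}; column 5 has {A,B,C,D,E,G}, so it must be F.
(r5,c1): row 5 has {D,E,G}; column 1 has {A,B,C,D,G}, so it must be F.
(r5,c2): row 5 has {D,E,F,G}; column 2 has {A,C,E,F,G}, so it must be B.
(r5,c4): row 5 has {B,D,E,F,G}; column 4 has {A,B,D,E,F,G}, so it must be C.
(r5,c6): row 5 has {B,C,D,E,F,G}; column 6 has {B,C,D,E,F,G}, so it must be A.
(r7,c2): row 7 has {A,B,C,E,F,G}; column 2 has {A,B,C,E,F,G}, so it must be D.
(r2,c1): row 2 has {A,B,C,D,F,G}; column 1 has {A,B,C,D,F,G}, so it must be E.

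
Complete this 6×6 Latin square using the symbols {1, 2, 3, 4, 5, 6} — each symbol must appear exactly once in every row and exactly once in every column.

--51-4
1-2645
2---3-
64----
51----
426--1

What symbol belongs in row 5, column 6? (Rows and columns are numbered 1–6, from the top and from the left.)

row 1 has {1,4,5}; column 1 has {1,2,4,5,6} — only 3 is left for (r1,c1).
row 1 has {1,3,4,5}; column 2 has {1,2,4} — only 6 is left for (r1,c2).
row 1 has {1,3,4,5,6}; column 5 has {3,4} — only 2 is left for (r1,c5).
row 2 has {1,2,4,5,6}; column 2 has {1,2,4,6} — only 3 is left for (r2,c2).
row 3 has {2,3}; column 2 has {1,2,3,4,6} — only 5 is left for (r3,c2).
row 3 has {2,3,5}; column 4 has {1,6} — only 4 is left for (r3,c4).
row 3 has {2,3,4,5}; column 6 has {1,4,5} — only 6 is left for (r3,c6).
row 5 has {1,5}; column 5 has {2,3,4} — only 6 is left for (r5,c5).
row 6 has {1,2,4,6}; column 5 has {2,3,4,6} — only 5 is left for (r6,c5).
row 3 has {2,3,4,5,6}; column 3 has {2,5,6} — only 1 is left for (r3,c3).
row 4 has {4,6}; column 3 has {1,2,5,6} — only 3 is left for (r4,c3).
row 4 has {3,4,6}; column 5 has {2,3,4,5,6} — only 1 is left for (r4,c5).
row 4 has {1,3,4,6}; column 6 has {1,4,5,6} — only 2 is left for (r4,c6).
row 5 has {1,5,6}; column 3 has {1,2,3,5,6} — only 4 is left for (r5,c3).
row 5 has {1,4,5,6}; column 6 has {1,2,4,5,6} — only 3 is left for (r5,c6).

3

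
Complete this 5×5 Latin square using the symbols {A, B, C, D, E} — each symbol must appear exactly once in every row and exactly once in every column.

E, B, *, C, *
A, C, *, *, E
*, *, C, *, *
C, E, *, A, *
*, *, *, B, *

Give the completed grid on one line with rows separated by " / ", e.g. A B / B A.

E B A C D / A C B D E / B D C E A / C E D A B / D A E B C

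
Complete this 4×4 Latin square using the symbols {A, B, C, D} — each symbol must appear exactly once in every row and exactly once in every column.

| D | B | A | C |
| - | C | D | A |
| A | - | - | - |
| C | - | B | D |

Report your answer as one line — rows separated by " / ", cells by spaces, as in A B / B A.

D B A C / B C D A / A D C B / C A B D

At row 2, column 1: row 2 has {A,C,D}; column 1 has {A,C,D}; that leaves B.
At row 3, column 2: row 3 has {A}; column 2 has {B,C}; that leaves D.
At row 3, column 3: row 3 has {A,D}; column 3 has {A,B,D}; that leaves C.
At row 3, column 4: row 3 has {A,C,D}; column 4 has {A,C,D}; that leaves B.
At row 4, column 2: row 4 has {B,C,D}; column 2 has {B,C,D}; that leaves A.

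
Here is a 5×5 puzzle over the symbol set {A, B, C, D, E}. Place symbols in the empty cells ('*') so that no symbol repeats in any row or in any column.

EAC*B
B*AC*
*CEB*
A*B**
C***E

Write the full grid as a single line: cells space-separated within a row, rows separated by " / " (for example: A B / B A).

E A C D B / B E A C D / D C E B A / A D B E C / C B D A E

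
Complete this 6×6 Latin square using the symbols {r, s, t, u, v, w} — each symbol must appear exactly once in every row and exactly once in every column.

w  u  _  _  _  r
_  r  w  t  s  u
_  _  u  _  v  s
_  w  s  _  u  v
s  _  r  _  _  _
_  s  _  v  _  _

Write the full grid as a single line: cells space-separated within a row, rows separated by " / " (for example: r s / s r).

At row 1, column 4: row 1 has {r,u,w}; column 4 has {t,v}; that leaves s.
At row 1, column 5: row 1 has {r,s,u,w}; column 5 has {s,u,v}; that leaves t.
At row 2, column 1: row 2 has {r,s,t,u,w}; column 1 has {s,w}; that leaves v.
At row 3, column 2: row 3 has {s,u,v}; column 2 has {r,s,u,w}; that leaves t.
At row 4, column 4: row 4 has {s,u,v,w}; column 4 has {s,t,v}; that leaves r.
At row 5, column 2: row 5 has {r,s}; column 2 has {r,s,t,u,w}; that leaves v.
At row 5, column 5: row 5 has {r,s,v}; column 5 has {s,t,u,v}; that leaves w.
At row 5, column 6: row 5 has {r,s,v,w}; column 6 has {r,s,u,v}; that leaves t.
At row 6, column 3: row 6 has {s,v}; column 3 has {r,s,u,w}; that leaves t.
At row 6, column 5: row 6 has {s,t,v}; column 5 has {s,t,u,v,w}; that leaves r.
At row 6, column 6: row 6 has {r,s,t,v}; column 6 has {r,s,t,u,v}; that leaves w.
At row 1, column 3: row 1 has {r,s,t,u,w}; column 3 has {r,s,t,u,w}; that leaves v.
At row 3, column 1: row 3 has {s,t,u,v}; column 1 has {s,v,w}; that leaves r.
At row 3, column 4: row 3 has {r,s,t,u,v}; column 4 has {r,s,t,v}; that leaves w.
At row 4, column 1: row 4 has {r,s,u,v,w}; column 1 has {r,s,v,w}; that leaves t.
At row 5, column 4: row 5 has {r,s,t,v,w}; column 4 has {r,s,t,v,w}; that leaves u.
At row 6, column 1: row 6 has {r,s,t,v,w}; column 1 has {r,s,t,v,w}; that leaves u.

w u v s t r / v r w t s u / r t u w v s / t w s r u v / s v r u w t / u s t v r w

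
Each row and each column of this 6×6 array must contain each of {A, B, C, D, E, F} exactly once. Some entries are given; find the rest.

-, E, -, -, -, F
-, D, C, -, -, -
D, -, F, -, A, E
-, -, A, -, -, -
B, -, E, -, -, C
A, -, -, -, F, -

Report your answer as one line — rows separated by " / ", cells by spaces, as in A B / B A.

C E D A B F / F D C B E A / D B F C A E / E F A D C B / B A E F D C / A C B E F D

At row 1, column 1: row 1 has {E,F}; column 1 has {A,B,D}; that leaves C.
At row 5, column 5: row 5 has {B,C,E}; column 5 has {A,F}; that leaves D.
At row 1, column 5: row 1 has {C,E,F}; column 5 has {A,D,F}; that leaves B.
At row 2, column 5: row 2 has {C,D}; column 5 has {A,B,D,F}; that leaves E.
At row 4, column 5: row 4 has {A}; column 5 has {A,B,D,E,F}; that leaves C.
At row 1, column 3: row 1 has {B,C,E,F}; column 3 has {A,C,E,F}; that leaves D.
At row 1, column 4: row 1 has {B,C,D,E,F}; column 4 is empty so far; that leaves A.
At row 2, column 1: row 2 has {C,D,E}; column 1 has {A,B,C,D}; that leaves F.
At row 2, column 4: row 2 has {C,D,E,F}; column 4 has {A}; that leaves B.
At row 2, column 6: row 2 has {B,C,D,E,F}; column 6 has {C,E,F}; that leaves A.
At row 3, column 4: row 3 has {A,D,E,F}; column 4 has {A,B}; that leaves C.
At row 4, column 1: row 4 has {A,C}; column 1 has {A,B,C,D,F}; that leaves E.
At row 5, column 4: row 5 has {B,C,D,E}; column 4 has {A,B,C}; that leaves F.
At row 6, column 3: row 6 has {A,F}; column 3 has {A,C,D,E,F}; that leaves B.
At row 6, column 6: row 6 has {A,B,F}; column 6 has {A,C,E,F}; that leaves D.
At row 3, column 2: row 3 has {A,C,D,E,F}; column 2 has {D,E}; that leaves B.
At row 4, column 2: row 4 has {A,C,E}; column 2 has {B,D,E}; that leaves F.
At row 4, column 4: row 4 has {A,C,E,F}; column 4 has {A,B,C,F}; that leaves D.
At row 4, column 6: row 4 has {A,C,D,E,F}; column 6 has {A,C,D,E,F}; that leaves B.
At row 5, column 2: row 5 has {B,C,D,E,F}; column 2 has {B,D,E,F}; that leaves A.
At row 6, column 2: row 6 has {A,B,D,F}; column 2 has {A,B,D,E,F}; that leaves C.
At row 6, column 4: row 6 has {A,B,C,D,F}; column 4 has {A,B,C,D,F}; that leaves E.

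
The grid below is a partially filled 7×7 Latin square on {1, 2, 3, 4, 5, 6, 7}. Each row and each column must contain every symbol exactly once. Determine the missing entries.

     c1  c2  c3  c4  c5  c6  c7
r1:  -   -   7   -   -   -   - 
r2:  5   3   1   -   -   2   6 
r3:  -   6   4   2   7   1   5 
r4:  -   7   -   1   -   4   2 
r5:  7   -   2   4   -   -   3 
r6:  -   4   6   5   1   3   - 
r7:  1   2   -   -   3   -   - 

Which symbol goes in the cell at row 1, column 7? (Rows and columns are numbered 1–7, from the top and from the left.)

1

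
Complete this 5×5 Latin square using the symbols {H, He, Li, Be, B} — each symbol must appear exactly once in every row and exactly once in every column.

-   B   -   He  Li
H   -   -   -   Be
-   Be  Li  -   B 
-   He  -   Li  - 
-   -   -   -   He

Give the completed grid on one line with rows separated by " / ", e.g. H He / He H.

Be B H He Li / H Li He B Be / He Be Li H B / B He Be Li H / Li H B Be He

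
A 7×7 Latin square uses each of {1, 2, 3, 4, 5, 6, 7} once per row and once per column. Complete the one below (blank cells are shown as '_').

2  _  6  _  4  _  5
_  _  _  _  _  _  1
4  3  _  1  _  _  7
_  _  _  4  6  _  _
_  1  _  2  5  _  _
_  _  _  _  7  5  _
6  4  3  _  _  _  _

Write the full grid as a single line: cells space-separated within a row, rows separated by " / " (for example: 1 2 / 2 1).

row 1 has {2,4,5,6}; column 2 has {1,3,4} — only 7 is left for (r1,c2).
row 1 has {2,4,5,6,7}; column 4 has {1,2,4} — only 3 is left for (r1,c4).
row 1 has {2,3,4,5,6,7}; column 6 has {5} — only 1 is left for (r1,c6).
row 3 has {1,3,4,7}; column 5 has {4,5,6,7} — only 2 is left for (r3,c5).
row 3 has {1,2,3,4,7}; column 6 has {1,5} — only 6 is left for (r3,c6).
row 6 has {5,7}; column 4 has {1,2,3,4} — only 6 is left for (r6,c4).
row 7 has {3,4,6}; column 5 has {2,4,5,6,7} — only 1 is left for (r7,c5).
row 7 has {1,3,4,6}; column 7 has {1,5,7} — only 2 is left for (r7,c7).
row 2 has {1}; column 5 has {1,2,4,5,6,7} — only 3 is left for (r2,c5).
row 3 has {1,2,3,4,6,7}; column 3 has {3,6} — only 5 is left for (r3,c3).
row 4 has {4,6}; column 7 has {1,2,5,7} — only 3 is left for (r4,c7).
row 6 has {5,6,7}; column 2 has {1,3,4,7} — only 2 is left for (r6,c2).
row 6 has {2,5,6,7}; column 7 has {1,2,3,5,7} — only 4 is left for (r6,c7).
row 7 has {1,2,3,4,6}; column 6 has {1,5,6} — only 7 is left for (r7,c6).
row 4 has {3,4,6}; column 2 has {1,2,3,4,7} — only 5 is left for (r4,c2).
row 4 has {3,4,5,6}; column 6 has {1,5,6,7} — only 2 is left for (r4,c6).
row 5 has {1,2,5}; column 7 has {1,2,3,4,5,7} — only 6 is left for (r5,c7).
row 6 has {2,4,5,6,7}; column 3 has {3,5,6} — only 1 is left for (r6,c3).
row 7 has {1,2,3,4,6,7}; column 4 has {1,2,3,4,6} — only 5 is left for (r7,c4).
row 2 has {1,3}; column 2 has {1,2,3,4,5,7} — only 6 is left for (r2,c2).
row 2 has {1,3,6}; column 4 has {1,2,3,4,5,6} — only 7 is left for (r2,c4).
row 2 has {1,3,6,7}; column 6 has {1,2,5,6,7} — only 4 is left for (r2,c6).
row 4 has {2,3,4,5,6}; column 3 has {1,3,5,6} — only 7 is left for (r4,c3).
row 5 has {1,2,5,6}; column 3 has {1,3,5,6,7} — only 4 is left for (r5,c3).
row 5 has {1,2,4,5,6}; column 6 has {1,2,4,5,6,7} — only 3 is left for (r5,c6).
row 6 has {1,2,4,5,6,7}; column 1 has {2,4,6} — only 3 is left for (r6,c1).
row 2 has {1,3,4,6,7}; column 1 has {2,3,4,6} — only 5 is left for (r2,c1).
row 2 has {1,3,4,5,6,7}; column 3 has {1,3,4,5,6,7} — only 2 is left for (r2,c3).
row 4 has {2,3,4,5,6,7}; column 1 has {2,3,4,5,6} — only 1 is left for (r4,c1).
row 5 has {1,2,3,4,5,6}; column 1 has {1,2,3,4,5,6} — only 7 is left for (r5,c1).

2 7 6 3 4 1 5 / 5 6 2 7 3 4 1 / 4 3 5 1 2 6 7 / 1 5 7 4 6 2 3 / 7 1 4 2 5 3 6 / 3 2 1 6 7 5 4 / 6 4 3 5 1 7 2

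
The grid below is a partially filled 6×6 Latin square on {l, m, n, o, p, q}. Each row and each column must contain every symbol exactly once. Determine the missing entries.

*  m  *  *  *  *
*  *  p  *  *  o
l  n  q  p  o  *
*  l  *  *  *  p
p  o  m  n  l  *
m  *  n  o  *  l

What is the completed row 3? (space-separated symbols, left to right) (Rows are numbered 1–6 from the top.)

row 2 has {o,p}; column 2 has {l,m,n,o} — only q is left for (r2,c2).
row 3 has {l,n,o,p,q}; column 6 has {l,o,p} — only m is left for (r3,c6).

l n q p o m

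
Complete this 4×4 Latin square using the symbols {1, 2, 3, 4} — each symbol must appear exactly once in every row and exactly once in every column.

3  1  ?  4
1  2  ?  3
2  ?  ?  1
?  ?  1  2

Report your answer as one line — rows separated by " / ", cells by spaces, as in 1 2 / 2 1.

3 1 2 4 / 1 2 4 3 / 2 4 3 1 / 4 3 1 2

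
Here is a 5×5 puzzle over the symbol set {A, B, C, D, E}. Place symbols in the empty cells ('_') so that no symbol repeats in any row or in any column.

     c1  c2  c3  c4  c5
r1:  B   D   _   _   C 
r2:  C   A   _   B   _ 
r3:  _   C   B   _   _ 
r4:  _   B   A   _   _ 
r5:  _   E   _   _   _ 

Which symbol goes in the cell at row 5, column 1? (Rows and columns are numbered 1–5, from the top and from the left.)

A

(r1,c3) = E
(r1,c4) = A
(r2,c3) = D
(r2,c5) = E
(r4,c5) = D
(r5,c3) = C
(r5,c4) = D
(r3,c4) = E
(r3,c5) = A
(r4,c1) = E
(r4,c4) = C
(r5,c1) = A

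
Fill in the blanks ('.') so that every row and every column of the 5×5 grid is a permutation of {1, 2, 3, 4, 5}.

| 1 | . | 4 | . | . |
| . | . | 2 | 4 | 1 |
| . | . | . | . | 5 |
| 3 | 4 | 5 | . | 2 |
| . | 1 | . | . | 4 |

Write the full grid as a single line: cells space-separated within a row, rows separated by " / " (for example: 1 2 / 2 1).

(r1,c5): row 1 has {1,4}; column 5 has {1,2,4,5}, so it must be 3.
(r2,c1): row 2 has {1,2,4}; column 1 has {1,3}, so it must be 5.
(r2,c2): row 2 has {1,2,4,5}; column 2 has {1,4}, so it must be 3.
(r3,c2): row 3 has {5}; column 2 has {1,3,4}, so it must be 2.
(r4,c4): row 4 has {2,3,4,5}; column 4 has {4}, so it must be 1.
(r5,c1): row 5 has {1,4}; column 1 has {1,3,5}, so it must be 2.
(r5,c3): row 5 has {1,2,4}; column 3 has {2,4,5}, so it must be 3.
(r5,c4): row 5 has {1,2,3,4}; column 4 has {1,4}, so it must be 5.
(r1,c2): row 1 has {1,3,4}; column 2 has {1,2,3,4}, so it must be 5.
(r1,c4): row 1 has {1,3,4,5}; column 4 has {1,4,5}, so it must be 2.
(r3,c1): row 3 has {2,5}; column 1 has {1,2,3,5}, so it must be 4.
(r3,c3): row 3 has {2,4,5}; column 3 has {2,3,4,5}, so it must be 1.
(r3,c4): row 3 has {1,2,4,5}; column 4 has {1,2,4,5}, so it must be 3.

1 5 4 2 3 / 5 3 2 4 1 / 4 2 1 3 5 / 3 4 5 1 2 / 2 1 3 5 4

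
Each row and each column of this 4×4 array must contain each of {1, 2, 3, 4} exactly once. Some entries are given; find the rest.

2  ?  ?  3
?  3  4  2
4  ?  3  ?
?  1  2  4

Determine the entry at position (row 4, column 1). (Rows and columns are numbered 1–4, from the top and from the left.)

3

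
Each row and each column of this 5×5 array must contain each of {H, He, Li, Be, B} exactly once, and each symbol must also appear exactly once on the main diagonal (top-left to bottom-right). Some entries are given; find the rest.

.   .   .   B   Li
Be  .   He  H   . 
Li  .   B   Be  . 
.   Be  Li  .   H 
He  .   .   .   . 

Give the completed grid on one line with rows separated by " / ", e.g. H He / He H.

At row 1, column 1: row 1 has {Li,B}; column 1 has {He,Li,Be}; the diagonal has {B}; that leaves H.
At row 1, column 2: row 1 has {H,Li,B}; column 2 has {Be}; that leaves He.
At row 1, column 3: row 1 has {H,He,Li,B}; column 3 has {He,Li,B}; that leaves Be.
At row 2, column 2: row 2 has {H,He,Be}; column 2 has {He,Be}; the diagonal has {H,B}; that leaves Li.
At row 2, column 5: row 2 has {H,He,Li,Be}; column 5 has {H,Li}; that leaves B.
At row 3, column 2: row 3 has {Li,Be,B}; column 2 has {He,Li,Be}; that leaves H.
At row 3, column 5: row 3 has {H,Li,Be,B}; column 5 has {H,Li,B}; that leaves He.
At row 4, column 1: row 4 has {H,Li,Be}; column 1 has {H,He,Li,Be}; that leaves B.
At row 4, column 4: row 4 has {H,Li,Be,B}; column 4 has {H,Be,B}; the diagonal has {H,Li,B}; that leaves He.
At row 5, column 2: row 5 has {He}; column 2 has {H,He,Li,Be}; that leaves B.
At row 5, column 3: row 5 has {He,B}; column 3 has {He,Li,Be,B}; that leaves H.
At row 5, column 4: row 5 has {H,He,B}; column 4 has {H,He,Be,B}; that leaves Li.
At row 5, column 5: row 5 has {H,He,Li,B}; column 5 has {H,He,Li,B}; the diagonal has {H,He,Li,B}; that leaves Be.

H He Be B Li / Be Li He H B / Li H B Be He / B Be Li He H / He B H Li Be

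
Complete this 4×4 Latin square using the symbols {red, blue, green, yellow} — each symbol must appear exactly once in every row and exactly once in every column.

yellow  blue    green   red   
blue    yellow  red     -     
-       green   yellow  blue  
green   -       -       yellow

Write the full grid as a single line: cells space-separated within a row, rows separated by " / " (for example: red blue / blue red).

Cell (r2,c4): row 2 has {red,blue,yellow}; column 4 has {red,blue,yellow} → green.
Cell (r3,c1): row 3 has {blue,green,yellow}; column 1 has {blue,green,yellow} → red.
Cell (r4,c2): row 4 has {green,yellow}; column 2 has {blue,green,yellow} → red.
Cell (r4,c3): row 4 has {red,green,yellow}; column 3 has {red,green,yellow} → blue.

yellow blue green red / blue yellow red green / red green yellow blue / green red blue yellow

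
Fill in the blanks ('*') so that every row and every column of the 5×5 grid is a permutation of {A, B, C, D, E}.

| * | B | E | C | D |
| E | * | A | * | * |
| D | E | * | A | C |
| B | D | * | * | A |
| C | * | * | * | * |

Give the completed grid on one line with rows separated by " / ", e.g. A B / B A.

A B E C D / E C A D B / D E B A C / B D C E A / C A D B E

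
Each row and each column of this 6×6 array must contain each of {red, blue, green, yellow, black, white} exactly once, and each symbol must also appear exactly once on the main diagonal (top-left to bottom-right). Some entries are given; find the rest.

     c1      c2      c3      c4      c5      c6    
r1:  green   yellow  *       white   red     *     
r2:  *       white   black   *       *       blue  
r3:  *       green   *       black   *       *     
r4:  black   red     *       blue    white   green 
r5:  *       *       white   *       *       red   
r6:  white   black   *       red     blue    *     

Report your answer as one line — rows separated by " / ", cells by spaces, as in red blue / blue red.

green yellow blue white red black / red white black yellow green blue / blue green red black yellow white / black red yellow blue white green / yellow blue white green black red / white black green red blue yellow

At row 1, column 3: row 1 has {red,green,yellow,white}; column 3 has {black,white}; that leaves blue.
At row 1, column 6: row 1 has {red,blue,green,yellow,white}; column 6 has {red,blue,green}; that leaves black.
At row 3, column 5: row 3 has {green,black}; column 5 has {red,blue,white}; that leaves yellow.
At row 3, column 6: row 3 has {green,yellow,black}; column 6 has {red,blue,green,black}; that leaves white.
At row 4, column 3: row 4 has {red,blue,green,black,white}; column 3 has {blue,black,white}; that leaves yellow.
At row 5, column 2: row 5 has {red,white}; column 2 has {red,green,yellow,black,white}; that leaves blue.
At row 5, column 5: row 5 has {red,blue,white}; column 5 has {red,blue,yellow,white}; the diagonal has {blue,green,white}; that leaves black.
At row 6, column 3: row 6 has {red,blue,black,white}; column 3 has {blue,yellow,black,white}; that leaves green.
At row 6, column 6: row 6 has {red,blue,green,black,white}; column 6 has {red,blue,green,black,white}; the diagonal has {blue,green,black,white}; that leaves yellow.
At row 2, column 5: row 2 has {blue,black,white}; column 5 has {red,blue,yellow,black,white}; that leaves green.
At row 3, column 3: row 3 has {green,yellow,black,white}; column 3 has {blue,green,yellow,black,white}; the diagonal has {blue,green,yellow,black,white}; that leaves red.
At row 5, column 1: row 5 has {red,blue,black,white}; column 1 has {green,black,white}; that leaves yellow.
At row 5, column 4: row 5 has {red,blue,yellow,black,white}; column 4 has {red,blue,black,white}; that leaves green.
At row 2, column 1: row 2 has {blue,green,black,white}; column 1 has {green,yellow,black,white}; that leaves red.
At row 2, column 4: row 2 has {red,blue,green,black,white}; column 4 has {red,blue,green,black,white}; that leaves yellow.
At row 3, column 1: row 3 has {red,green,yellow,black,white}; column 1 has {red,green,yellow,black,white}; that leaves blue.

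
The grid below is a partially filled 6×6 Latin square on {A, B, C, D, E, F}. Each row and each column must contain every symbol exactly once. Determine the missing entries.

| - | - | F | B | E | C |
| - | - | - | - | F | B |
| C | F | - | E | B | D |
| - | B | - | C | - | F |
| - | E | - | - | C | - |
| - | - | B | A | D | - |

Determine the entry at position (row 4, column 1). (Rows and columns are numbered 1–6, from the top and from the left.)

D

(r2,c4) = D
(r3,c3) = A
(r4,c5) = A
(r5,c3) = D
(r5,c4) = F
(r5,c6) = A
(r6,c2) = C
(r6,c6) = E
(r2,c2) = A
(r4,c3) = E
(r5,c1) = B
(r6,c1) = F
(r1,c2) = D
(r2,c1) = E
(r2,c3) = C
(r4,c1) = D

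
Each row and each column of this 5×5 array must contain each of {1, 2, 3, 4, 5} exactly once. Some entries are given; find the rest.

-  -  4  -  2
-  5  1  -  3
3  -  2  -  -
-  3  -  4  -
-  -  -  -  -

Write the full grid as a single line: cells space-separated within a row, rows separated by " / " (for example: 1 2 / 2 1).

At row 1, column 2: row 1 has {2,4}; column 2 has {3,5}; that leaves 1.
At row 2, column 4: row 2 has {1,3,5}; column 4 has {4}; that leaves 2.
At row 3, column 2: row 3 has {2,3}; column 2 has {1,3,5}; that leaves 4.
At row 4, column 3: row 4 has {3,4}; column 3 has {1,2,4}; that leaves 5.
At row 4, column 5: row 4 has {3,4,5}; column 5 has {2,3}; that leaves 1.
At row 5, column 2: row 5 is empty so far; column 2 has {1,3,4,5}; that leaves 2.
At row 5, column 3: row 5 has {2}; column 3 has {1,2,4,5}; that leaves 3.
At row 1, column 1: row 1 has {1,2,4}; column 1 has {3}; that leaves 5.
At row 1, column 4: row 1 has {1,2,4,5}; column 4 has {2,4}; that leaves 3.
At row 2, column 1: row 2 has {1,2,3,5}; column 1 has {3,5}; that leaves 4.
At row 3, column 5: row 3 has {2,3,4}; column 5 has {1,2,3}; that leaves 5.
At row 4, column 1: row 4 has {1,3,4,5}; column 1 has {3,4,5}; that leaves 2.
At row 5, column 1: row 5 has {2,3}; column 1 has {2,3,4,5}; that leaves 1.
At row 5, column 4: row 5 has {1,2,3}; column 4 has {2,3,4}; that leaves 5.
At row 5, column 5: row 5 has {1,2,3,5}; column 5 has {1,2,3,5}; that leaves 4.
At row 3, column 4: row 3 has {2,3,4,5}; column 4 has {2,3,4,5}; that leaves 1.

5 1 4 3 2 / 4 5 1 2 3 / 3 4 2 1 5 / 2 3 5 4 1 / 1 2 3 5 4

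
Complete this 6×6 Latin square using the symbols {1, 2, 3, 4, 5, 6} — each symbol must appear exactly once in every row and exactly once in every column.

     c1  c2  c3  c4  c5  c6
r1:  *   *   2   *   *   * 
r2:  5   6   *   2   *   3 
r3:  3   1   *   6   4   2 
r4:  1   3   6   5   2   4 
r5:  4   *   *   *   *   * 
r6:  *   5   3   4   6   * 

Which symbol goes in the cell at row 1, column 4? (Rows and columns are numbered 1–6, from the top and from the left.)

1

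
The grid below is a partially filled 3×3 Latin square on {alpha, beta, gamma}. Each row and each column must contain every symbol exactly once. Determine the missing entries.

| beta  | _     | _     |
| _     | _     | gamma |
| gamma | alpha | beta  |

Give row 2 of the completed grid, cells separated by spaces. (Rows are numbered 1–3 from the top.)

alpha beta gamma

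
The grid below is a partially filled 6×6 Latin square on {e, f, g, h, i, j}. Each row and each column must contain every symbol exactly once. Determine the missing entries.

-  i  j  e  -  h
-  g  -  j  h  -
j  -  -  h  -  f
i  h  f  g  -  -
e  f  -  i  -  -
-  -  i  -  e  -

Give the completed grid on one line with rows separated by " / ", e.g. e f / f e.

g i j e f h / f g e j h i / j e g h i f / i h f g j e / e f h i g j / h j i f e g

Cell (r2,c1): row 2 has {g,h,j}; column 1 has {e,i,j} → f.
Cell (r2,c3): row 2 has {f,g,h,j}; column 3 has {f,i,j} → e.
Cell (r2,c6): row 2 has {e,f,g,h,j}; column 6 has {f,h} → i.
Cell (r3,c2): row 3 has {f,h,j}; column 2 has {f,g,h,i} → e.
Cell (r3,c3): row 3 has {e,f,h,j}; column 3 has {e,f,i,j} → g.
Cell (r3,c5): row 3 has {e,f,g,h,j}; column 5 has {e,h} → i.
Cell (r4,c5): row 4 has {f,g,h,i}; column 5 has {e,h,i} → j.
Cell (r4,c6): row 4 has {f,g,h,i,j}; column 6 has {f,h,i} → e.
Cell (r5,c3): row 5 has {e,f,i}; column 3 has {e,f,g,i,j} → h.
Cell (r5,c5): row 5 has {e,f,h,i}; column 5 has {e,h,i,j} → g.
Cell (r5,c6): row 5 has {e,f,g,h,i}; column 6 has {e,f,h,i} → j.
Cell (r6,c2): row 6 has {e,i}; column 2 has {e,f,g,h,i} → j.
Cell (r6,c4): row 6 has {e,i,j}; column 4 has {e,g,h,i,j} → f.
Cell (r6,c6): row 6 has {e,f,i,j}; column 6 has {e,f,h,i,j} → g.
Cell (r1,c1): row 1 has {e,h,i,j}; column 1 has {e,f,i,j} → g.
Cell (r1,c5): row 1 has {e,g,h,i,j}; column 5 has {e,g,h,i,j} → f.
Cell (r6,c1): row 6 has {e,f,g,i,j}; column 1 has {e,f,g,i,j} → h.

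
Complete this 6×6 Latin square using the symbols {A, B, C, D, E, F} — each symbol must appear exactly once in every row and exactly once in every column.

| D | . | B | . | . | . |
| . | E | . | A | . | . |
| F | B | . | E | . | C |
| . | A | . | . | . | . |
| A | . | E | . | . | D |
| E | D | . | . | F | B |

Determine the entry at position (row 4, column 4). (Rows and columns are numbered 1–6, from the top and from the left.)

D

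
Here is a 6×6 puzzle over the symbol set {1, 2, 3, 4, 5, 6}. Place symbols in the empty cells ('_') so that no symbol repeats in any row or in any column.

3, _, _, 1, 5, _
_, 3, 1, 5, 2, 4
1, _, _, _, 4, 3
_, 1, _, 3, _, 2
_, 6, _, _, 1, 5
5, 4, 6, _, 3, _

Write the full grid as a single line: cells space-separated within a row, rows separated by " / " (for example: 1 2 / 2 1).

3 2 4 1 5 6 / 6 3 1 5 2 4 / 1 5 2 6 4 3 / 4 1 5 3 6 2 / 2 6 3 4 1 5 / 5 4 6 2 3 1

At row 1, column 2: row 1 has {1,3,5}; column 2 has {1,3,4,6}; that leaves 2.
At row 1, column 3: row 1 has {1,2,3,5}; column 3 has {1,6}; that leaves 4.
At row 1, column 6: row 1 has {1,2,3,4,5}; column 6 has {2,3,4,5}; that leaves 6.
At row 2, column 1: row 2 has {1,2,3,4,5}; column 1 has {1,3,5}; that leaves 6.
At row 3, column 2: row 3 has {1,3,4}; column 2 has {1,2,3,4,6}; that leaves 5.
At row 3, column 3: row 3 has {1,3,4,5}; column 3 has {1,4,6}; that leaves 2.
At row 3, column 4: row 3 has {1,2,3,4,5}; column 4 has {1,3,5}; that leaves 6.
At row 4, column 1: row 4 has {1,2,3}; column 1 has {1,3,5,6}; that leaves 4.
At row 4, column 3: row 4 has {1,2,3,4}; column 3 has {1,2,4,6}; that leaves 5.
At row 4, column 5: row 4 has {1,2,3,4,5}; column 5 has {1,2,3,4,5}; that leaves 6.
At row 5, column 1: row 5 has {1,5,6}; column 1 has {1,3,4,5,6}; that leaves 2.
At row 5, column 3: row 5 has {1,2,5,6}; column 3 has {1,2,4,5,6}; that leaves 3.
At row 5, column 4: row 5 has {1,2,3,5,6}; column 4 has {1,3,5,6}; that leaves 4.
At row 6, column 4: row 6 has {3,4,5,6}; column 4 has {1,3,4,5,6}; that leaves 2.
At row 6, column 6: row 6 has {2,3,4,5,6}; column 6 has {2,3,4,5,6}; that leaves 1.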